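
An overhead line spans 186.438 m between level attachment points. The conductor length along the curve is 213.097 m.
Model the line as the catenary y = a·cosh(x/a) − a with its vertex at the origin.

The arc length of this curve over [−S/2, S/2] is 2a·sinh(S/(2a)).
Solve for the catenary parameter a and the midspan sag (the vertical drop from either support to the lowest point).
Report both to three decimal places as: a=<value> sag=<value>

seed: a₀ = √(S³/(24(L−S))) = √(186.438³/(24·26.659)) = 100.640806
iter 1: u=0.926255  f(a)=+1.167e+00  f'(a)=-5.767e-01  a ← 100.640806 − (+1.167e+00/-5.767e-01) = 102.664973
iter 2: u=0.907992  f(a)=+3.614e-02  f'(a)=-5.414e-01  a ← 102.664973 − (+3.614e-02/-5.414e-01) = 102.731731
iter 3: u=0.907402  f(a)=+3.711e-05  f'(a)=-5.403e-01  a ← 102.731731 − (+3.711e-05/-5.403e-01) = 102.731799
iter 4: u=0.907402  f(a)=+3.925e-11  f'(a)=-5.403e-01  a ← 102.731799 − (+3.925e-11/-5.403e-01) = 102.731799
converged: |Δa| < 1e-12 after 4 iterations
sag = a·(cosh(S/(2a)) − 1) = 102.731799·(cosh(0.907402) − 1) = 45.276327
T_max/T_min = cosh(S/(2a)) = 1.440724

a=102.732 sag=45.276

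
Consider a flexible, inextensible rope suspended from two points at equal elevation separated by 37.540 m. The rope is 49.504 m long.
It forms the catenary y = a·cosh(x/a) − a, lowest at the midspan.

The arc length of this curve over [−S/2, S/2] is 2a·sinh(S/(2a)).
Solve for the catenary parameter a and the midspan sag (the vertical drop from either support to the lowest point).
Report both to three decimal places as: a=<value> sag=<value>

seed: a₀ = √(S³/(24(L−S))) = √(37.540³/(24·11.964)) = 13.573679
iter 1: u=1.382823  f(a)=+1.197e+00  f'(a)=-2.124e+00  a ← 13.573679 − (+1.197e+00/-2.124e+00) = 14.137473
iter 2: u=1.327677  f(a)=+7.864e-02  f'(a)=-1.853e+00  a ← 14.137473 − (+7.864e-02/-1.853e+00) = 14.179910
iter 3: u=1.323704  f(a)=+3.920e-04  f'(a)=-1.835e+00  a ← 14.179910 − (+3.920e-04/-1.835e+00) = 14.180124
iter 4: u=1.323684  f(a)=+9.846e-09  f'(a)=-1.835e+00  a ← 14.180124 − (+9.846e-09/-1.835e+00) = 14.180124
iter 5: u=1.323684  f(a)=-7.105e-15  f'(a)=-1.835e+00  a ← 14.180124 − (-7.105e-15/-1.835e+00) = 14.180124
converged: |Δa| < 1e-12 after 5 iterations
sag = a·(cosh(S/(2a)) − 1) = 14.180124·(cosh(1.323684) − 1) = 14.345959
T_max/T_min = cosh(S/(2a)) = 2.011695

a=14.180 sag=14.346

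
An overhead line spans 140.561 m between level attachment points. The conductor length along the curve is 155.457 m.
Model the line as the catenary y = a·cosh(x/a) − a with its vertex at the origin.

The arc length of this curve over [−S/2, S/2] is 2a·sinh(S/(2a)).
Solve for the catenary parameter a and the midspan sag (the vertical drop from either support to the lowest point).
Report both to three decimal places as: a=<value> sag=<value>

seed: a₀ = √(S³/(24(L−S))) = √(140.561³/(24·14.896)) = 88.136704
iter 1: u=0.797403  f(a)=+4.808e-01  f'(a)=-3.600e-01  a ← 88.136704 − (+4.808e-01/-3.600e-01) = 89.472277
iter 2: u=0.785500  f(a)=+1.115e-02  f'(a)=-3.435e-01  a ← 89.472277 − (+1.115e-02/-3.435e-01) = 89.504729
iter 3: u=0.785215  f(a)=+6.307e-06  f'(a)=-3.431e-01  a ← 89.504729 − (+6.307e-06/-3.431e-01) = 89.504748
iter 4: u=0.785215  f(a)=+1.990e-12  f'(a)=-3.431e-01  a ← 89.504748 − (+1.990e-12/-3.431e-01) = 89.504748
converged: |Δa| < 1e-12 after 4 iterations
sag = a·(cosh(S/(2a)) − 1) = 89.504748·(cosh(0.785215) − 1) = 29.039841
T_max/T_min = cosh(S/(2a)) = 1.324450

a=89.505 sag=29.040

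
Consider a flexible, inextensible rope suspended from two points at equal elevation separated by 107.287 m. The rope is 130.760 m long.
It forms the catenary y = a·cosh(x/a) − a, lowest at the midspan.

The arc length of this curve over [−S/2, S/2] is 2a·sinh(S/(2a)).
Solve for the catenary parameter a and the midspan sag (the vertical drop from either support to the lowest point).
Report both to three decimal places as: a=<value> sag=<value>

a=48.285 sag=32.992

seed: a₀ = √(S³/(24(L−S))) = √(107.287³/(24·23.473)) = 46.819927
iter 1: u=1.145741  f(a)=+1.590e+00  f'(a)=-1.141e+00  a ← 46.819927 − (+1.590e+00/-1.141e+00) = 48.213633
iter 2: u=1.112621  f(a)=+7.375e-02  f'(a)=-1.037e+00  a ← 48.213633 − (+7.375e-02/-1.037e+00) = 48.284744
iter 3: u=1.110982  f(a)=+1.758e-04  f'(a)=-1.032e+00  a ← 48.284744 − (+1.758e-04/-1.032e+00) = 48.284914
iter 4: u=1.110978  f(a)=+1.004e-09  f'(a)=-1.032e+00  a ← 48.284914 − (+1.004e-09/-1.032e+00) = 48.284914
iter 5: u=1.110978  f(a)=+2.842e-14  f'(a)=-1.032e+00  a ← 48.284914 − (+2.842e-14/-1.032e+00) = 48.284914
converged: |Δa| < 1e-12 after 5 iterations
sag = a·(cosh(S/(2a)) − 1) = 48.284914·(cosh(1.110978) − 1) = 32.992249
T_max/T_min = cosh(S/(2a)) = 1.683283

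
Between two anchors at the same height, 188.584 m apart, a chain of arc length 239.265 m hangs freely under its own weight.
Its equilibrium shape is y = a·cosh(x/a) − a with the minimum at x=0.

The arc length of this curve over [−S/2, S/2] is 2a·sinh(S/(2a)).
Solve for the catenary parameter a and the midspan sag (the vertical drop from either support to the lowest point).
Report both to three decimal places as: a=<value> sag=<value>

seed: a₀ = √(S³/(24(L−S))) = √(188.584³/(24·50.681)) = 74.255573
iter 1: u=1.269831  f(a)=+4.247e+00  f'(a)=-1.598e+00  a ← 74.255573 − (+4.247e+00/-1.598e+00) = 76.912615
iter 2: u=1.225963  f(a)=+2.386e-01  f'(a)=-1.423e+00  a ← 76.912615 − (+2.386e-01/-1.423e+00) = 77.080243
iter 3: u=1.223297  f(a)=+8.522e-04  f'(a)=-1.413e+00  a ← 77.080243 − (+8.522e-04/-1.413e+00) = 77.080846
iter 4: u=1.223287  f(a)=+1.096e-08  f'(a)=-1.413e+00  a ← 77.080846 − (+1.096e-08/-1.413e+00) = 77.080846
iter 5: u=1.223287  f(a)=-2.842e-14  f'(a)=-1.413e+00  a ← 77.080846 − (-2.842e-14/-1.413e+00) = 77.080846
converged: |Δa| < 1e-12 after 5 iterations
sag = a·(cosh(S/(2a)) − 1) = 77.080846·(cosh(1.223287) − 1) = 65.233566
T_max/T_min = cosh(S/(2a)) = 1.846301

a=77.081 sag=65.234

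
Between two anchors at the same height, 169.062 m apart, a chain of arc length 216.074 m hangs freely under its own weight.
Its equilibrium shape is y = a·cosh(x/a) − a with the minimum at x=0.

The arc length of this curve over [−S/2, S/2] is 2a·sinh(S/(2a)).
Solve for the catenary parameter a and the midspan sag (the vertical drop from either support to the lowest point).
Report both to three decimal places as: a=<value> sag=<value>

seed: a₀ = √(S³/(24(L−S))) = √(169.062³/(24·47.012)) = 65.442370
iter 1: u=1.291686  f(a)=+4.081e+00  f'(a)=-1.691e+00  a ← 65.442370 − (+4.081e+00/-1.691e+00) = 67.855653
iter 2: u=1.245747  f(a)=+2.366e-01  f'(a)=-1.500e+00  a ← 67.855653 − (+2.366e-01/-1.500e+00) = 68.013374
iter 3: u=1.242859  f(a)=+9.037e-04  f'(a)=-1.489e+00  a ← 68.013374 − (+9.037e-04/-1.489e+00) = 68.013981
iter 4: u=1.242847  f(a)=+1.329e-08  f'(a)=-1.489e+00  a ← 68.013981 − (+1.329e-08/-1.489e+00) = 68.013981
iter 5: u=1.242847  f(a)=-8.527e-14  f'(a)=-1.489e+00  a ← 68.013981 − (-8.527e-14/-1.489e+00) = 68.013981
converged: |Δa| < 1e-12 after 5 iterations
sag = a·(cosh(S/(2a)) − 1) = 68.013981·(cosh(1.242847) − 1) = 59.649228
T_max/T_min = cosh(S/(2a)) = 1.877014

a=68.014 sag=59.649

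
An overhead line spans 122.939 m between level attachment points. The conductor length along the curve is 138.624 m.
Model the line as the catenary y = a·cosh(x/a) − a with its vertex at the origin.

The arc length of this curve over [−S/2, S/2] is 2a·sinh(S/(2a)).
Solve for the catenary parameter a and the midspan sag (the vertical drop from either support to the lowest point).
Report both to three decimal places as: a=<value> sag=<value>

a=71.563 sag=28.063

seed: a₀ = √(S³/(24(L−S))) = √(122.939³/(24·15.685)) = 70.256520
iter 1: u=0.874929  f(a)=+6.114e-01  f'(a)=-4.816e-01  a ← 70.256520 − (+6.114e-01/-4.816e-01) = 71.525955
iter 2: u=0.859401  f(a)=+1.696e-02  f'(a)=-4.552e-01  a ← 71.525955 − (+1.696e-02/-4.552e-01) = 71.563219
iter 3: u=0.858954  f(a)=+1.389e-05  f'(a)=-4.545e-01  a ← 71.563219 − (+1.389e-05/-4.545e-01) = 71.563250
iter 4: u=0.858953  f(a)=+9.322e-12  f'(a)=-4.545e-01  a ← 71.563250 − (+9.322e-12/-4.545e-01) = 71.563250
converged: |Δa| < 1e-12 after 4 iterations
sag = a·(cosh(S/(2a)) − 1) = 71.563250·(cosh(0.858953) − 1) = 28.063313
T_max/T_min = cosh(S/(2a)) = 1.392147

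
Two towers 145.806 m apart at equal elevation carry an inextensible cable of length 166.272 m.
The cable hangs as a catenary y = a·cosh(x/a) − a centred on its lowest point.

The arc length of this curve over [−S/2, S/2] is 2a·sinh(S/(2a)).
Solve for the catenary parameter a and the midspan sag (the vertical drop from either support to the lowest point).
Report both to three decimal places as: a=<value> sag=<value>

seed: a₀ = √(S³/(24(L−S))) = √(145.806³/(24·20.466)) = 79.440321
iter 1: u=0.917708  f(a)=+8.793e-01  f'(a)=-5.600e-01  a ← 79.440321 − (+8.793e-01/-5.600e-01) = 81.010562
iter 2: u=0.899920  f(a)=+2.675e-02  f'(a)=-5.264e-01  a ← 81.010562 − (+2.675e-02/-5.264e-01) = 81.061377
iter 3: u=0.899356  f(a)=+2.647e-05  f'(a)=-5.253e-01  a ← 81.061377 − (+2.647e-05/-5.253e-01) = 81.061427
iter 4: u=0.899355  f(a)=+2.592e-11  f'(a)=-5.253e-01  a ← 81.061427 − (+2.592e-11/-5.253e-01) = 81.061427
converged: |Δa| < 1e-12 after 4 iterations
sag = a·(cosh(S/(2a)) − 1) = 81.061427·(cosh(0.899355) − 1) = 35.052954
T_max/T_min = cosh(S/(2a)) = 1.432425

a=81.061 sag=35.053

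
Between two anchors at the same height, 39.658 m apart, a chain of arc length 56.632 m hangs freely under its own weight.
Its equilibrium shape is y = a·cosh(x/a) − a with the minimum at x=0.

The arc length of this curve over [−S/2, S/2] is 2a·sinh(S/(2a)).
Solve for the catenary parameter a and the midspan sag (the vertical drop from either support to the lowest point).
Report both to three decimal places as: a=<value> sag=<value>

seed: a₀ = √(S³/(24(L−S))) = √(39.658³/(24·16.974)) = 12.373669
iter 1: u=1.602516  f(a)=+2.318e+00  f'(a)=-3.516e+00  a ← 12.373669 − (+2.318e+00/-3.516e+00) = 13.032854
iter 2: u=1.521463  f(a)=+1.981e-01  f'(a)=-2.938e+00  a ← 13.032854 − (+1.981e-01/-2.938e+00) = 13.100268
iter 3: u=1.513633  f(a)=+1.746e-03  f'(a)=-2.887e+00  a ← 13.100268 − (+1.746e-03/-2.887e+00) = 13.100872
iter 4: u=1.513563  f(a)=+1.382e-07  f'(a)=-2.886e+00  a ← 13.100872 − (+1.382e-07/-2.886e+00) = 13.100872
iter 5: u=1.513563  f(a)=+0.000e+00  f'(a)=-2.886e+00  a ← 13.100872 − (+0.000e+00/-2.886e+00) = 13.100872
converged: |Δa| < 1e-12 after 5 iterations
sag = a·(cosh(S/(2a)) − 1) = 13.100872·(cosh(1.513563) − 1) = 18.098947
T_max/T_min = cosh(S/(2a)) = 2.381507

a=13.101 sag=18.099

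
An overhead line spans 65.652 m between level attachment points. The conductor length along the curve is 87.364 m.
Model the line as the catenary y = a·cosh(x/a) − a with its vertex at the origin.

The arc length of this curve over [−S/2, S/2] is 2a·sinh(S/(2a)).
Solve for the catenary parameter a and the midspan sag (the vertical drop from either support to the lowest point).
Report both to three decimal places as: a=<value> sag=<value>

seed: a₀ = √(S³/(24(L−S))) = √(65.652³/(24·21.712)) = 23.303245
iter 1: u=1.408645  f(a)=+2.259e+00  f'(a)=-2.260e+00  a ← 23.303245 − (+2.259e+00/-2.260e+00) = 24.302531
iter 2: u=1.350724  f(a)=+1.534e-01  f'(a)=-1.963e+00  a ← 24.302531 − (+1.534e-01/-1.963e+00) = 24.380692
iter 3: u=1.346393  f(a)=+8.218e-04  f'(a)=-1.942e+00  a ← 24.380692 − (+8.218e-04/-1.942e+00) = 24.381115
iter 4: u=1.346370  f(a)=+2.386e-08  f'(a)=-1.942e+00  a ← 24.381115 − (+2.386e-08/-1.942e+00) = 24.381115
iter 5: u=1.346370  f(a)=-1.421e-14  f'(a)=-1.942e+00  a ← 24.381115 − (-1.421e-14/-1.942e+00) = 24.381115
converged: |Δa| < 1e-12 after 5 iterations
sag = a·(cosh(S/(2a)) − 1) = 24.381115·(cosh(1.346370) − 1) = 25.644438
T_max/T_min = cosh(S/(2a)) = 2.051816

a=24.381 sag=25.644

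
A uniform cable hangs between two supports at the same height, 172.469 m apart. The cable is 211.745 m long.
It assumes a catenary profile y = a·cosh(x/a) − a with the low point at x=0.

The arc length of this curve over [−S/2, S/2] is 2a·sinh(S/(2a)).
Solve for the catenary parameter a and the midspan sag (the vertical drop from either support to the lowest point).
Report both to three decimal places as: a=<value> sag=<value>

seed: a₀ = √(S³/(24(L−S))) = √(172.469³/(24·39.276)) = 73.772979
iter 1: u=1.168917  f(a)=+2.772e+00  f'(a)=-1.218e+00  a ← 73.772979 − (+2.772e+00/-1.218e+00) = 76.049881
iter 2: u=1.133920  f(a)=+1.335e-01  f'(a)=-1.103e+00  a ← 76.049881 − (+1.335e-01/-1.103e+00) = 76.170951
iter 3: u=1.132118  f(a)=+3.444e-04  f'(a)=-1.097e+00  a ← 76.170951 − (+3.444e-04/-1.097e+00) = 76.171265
iter 4: u=1.132113  f(a)=+2.305e-09  f'(a)=-1.097e+00  a ← 76.171265 − (+2.305e-09/-1.097e+00) = 76.171265
iter 5: u=1.132113  f(a)=-5.684e-14  f'(a)=-1.097e+00  a ← 76.171265 − (-5.684e-14/-1.097e+00) = 76.171265
converged: |Δa| < 1e-12 after 5 iterations
sag = a·(cosh(S/(2a)) − 1) = 76.171265·(cosh(1.132113) − 1) = 54.255143
T_max/T_min = cosh(S/(2a)) = 1.712278

a=76.171 sag=54.255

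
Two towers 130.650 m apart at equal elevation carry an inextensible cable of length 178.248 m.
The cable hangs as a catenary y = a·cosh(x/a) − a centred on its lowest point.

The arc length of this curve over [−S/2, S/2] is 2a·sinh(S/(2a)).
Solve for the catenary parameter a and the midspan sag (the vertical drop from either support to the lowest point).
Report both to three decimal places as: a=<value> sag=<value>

a=46.421 sag=54.068

seed: a₀ = √(S³/(24(L−S))) = √(130.650³/(24·47.598)) = 44.183910
iter 1: u=1.478479  f(a)=+5.481e+00  f'(a)=-2.664e+00  a ← 44.183910 − (+5.481e+00/-2.664e+00) = 46.241638
iter 2: u=1.412688  f(a)=+4.062e-01  f'(a)=-2.282e+00  a ← 46.241638 − (+4.062e-01/-2.282e+00) = 46.419602
iter 3: u=1.407272  f(a)=+2.625e-03  f'(a)=-2.253e+00  a ← 46.419602 − (+2.625e-03/-2.253e+00) = 46.420767
iter 4: u=1.407237  f(a)=+1.112e-07  f'(a)=-2.253e+00  a ← 46.420767 − (+1.112e-07/-2.253e+00) = 46.420767
iter 5: u=1.407237  f(a)=+0.000e+00  f'(a)=-2.253e+00  a ← 46.420767 − (+0.000e+00/-2.253e+00) = 46.420767
converged: |Δa| < 1e-12 after 5 iterations
sag = a·(cosh(S/(2a)) − 1) = 46.420767·(cosh(1.407237) − 1) = 54.067914
T_max/T_min = cosh(S/(2a)) = 2.164735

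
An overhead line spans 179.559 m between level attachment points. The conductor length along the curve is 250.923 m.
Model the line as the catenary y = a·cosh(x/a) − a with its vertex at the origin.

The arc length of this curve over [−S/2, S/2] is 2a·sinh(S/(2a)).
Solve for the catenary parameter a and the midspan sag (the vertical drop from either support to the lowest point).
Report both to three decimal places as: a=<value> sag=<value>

seed: a₀ = √(S³/(24(L−S))) = √(179.559³/(24·71.364)) = 58.138732
iter 1: u=1.544229  f(a)=+9.008e+00  f'(a)=-3.092e+00  a ← 58.138732 − (+9.008e+00/-3.092e+00) = 61.051702
iter 2: u=1.470549  f(a)=+7.213e-01  f'(a)=-2.615e+00  a ← 61.051702 − (+7.213e-01/-2.615e+00) = 61.327492
iter 3: u=1.463936  f(a)=+5.514e-03  f'(a)=-2.576e+00  a ← 61.327492 − (+5.514e-03/-2.576e+00) = 61.329633
iter 4: u=1.463885  f(a)=+3.277e-07  f'(a)=-2.575e+00  a ← 61.329633 − (+3.277e-07/-2.575e+00) = 61.329633
iter 5: u=1.463885  f(a)=-2.842e-14  f'(a)=-2.575e+00  a ← 61.329633 − (-2.842e-14/-2.575e+00) = 61.329633
converged: |Δa| < 1e-12 after 5 iterations
sag = a·(cosh(S/(2a)) − 1) = 61.329633·(cosh(1.463885) − 1) = 78.319613
T_max/T_min = cosh(S/(2a)) = 2.277027

a=61.330 sag=78.320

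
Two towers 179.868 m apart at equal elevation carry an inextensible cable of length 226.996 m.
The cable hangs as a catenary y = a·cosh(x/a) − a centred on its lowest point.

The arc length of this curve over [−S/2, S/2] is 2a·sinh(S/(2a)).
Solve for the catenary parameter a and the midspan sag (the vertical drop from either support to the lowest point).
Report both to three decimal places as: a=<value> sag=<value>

seed: a₀ = √(S³/(24(L−S))) = √(179.868³/(24·47.128)) = 71.727506
iter 1: u=1.253829  f(a)=+3.846e+00  f'(a)=-1.533e+00  a ← 71.727506 − (+3.846e+00/-1.533e+00) = 74.237074
iter 2: u=1.211443  f(a)=+2.111e-01  f'(a)=-1.369e+00  a ← 74.237074 − (+2.111e-01/-1.369e+00) = 74.391301
iter 3: u=1.208932  f(a)=+7.174e-04  f'(a)=-1.359e+00  a ← 74.391301 − (+7.174e-04/-1.359e+00) = 74.391829
iter 4: u=1.208923  f(a)=+8.348e-09  f'(a)=-1.359e+00  a ← 74.391829 − (+8.348e-09/-1.359e+00) = 74.391829
iter 5: u=1.208923  f(a)=-2.842e-14  f'(a)=-1.359e+00  a ← 74.391829 − (-2.842e-14/-1.359e+00) = 74.391829
converged: |Δa| < 1e-12 after 5 iterations
sag = a·(cosh(S/(2a)) − 1) = 74.391829·(cosh(1.208923) − 1) = 61.313514
T_max/T_min = cosh(S/(2a)) = 1.824197

a=74.392 sag=61.314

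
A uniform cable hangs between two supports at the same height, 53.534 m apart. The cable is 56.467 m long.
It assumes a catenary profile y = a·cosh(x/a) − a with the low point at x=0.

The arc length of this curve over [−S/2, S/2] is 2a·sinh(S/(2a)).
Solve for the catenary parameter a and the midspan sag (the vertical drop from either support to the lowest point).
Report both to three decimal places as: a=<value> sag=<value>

seed: a₀ = √(S³/(24(L−S))) = √(53.534³/(24·2.933)) = 46.685594
iter 1: u=0.573346  f(a)=+4.859e-02  f'(a)=-1.298e-01  a ← 46.685594 − (+4.859e-02/-1.298e-01) = 47.059832
iter 2: u=0.568787  f(a)=+5.904e-04  f'(a)=-1.267e-01  a ← 47.059832 − (+5.904e-04/-1.267e-01) = 47.064492
iter 3: u=0.568730  f(a)=+8.957e-08  f'(a)=-1.267e-01  a ← 47.064492 − (+8.957e-08/-1.267e-01) = 47.064493
iter 4: u=0.568730  f(a)=+1.421e-14  f'(a)=-1.267e-01  a ← 47.064493 − (+1.421e-14/-1.267e-01) = 47.064493
converged: |Δa| < 1e-12 after 4 iterations
sag = a·(cosh(S/(2a)) − 1) = 47.064493·(cosh(0.568730) − 1) = 7.818993
T_max/T_min = cosh(S/(2a)) = 1.166134

a=47.064 sag=7.819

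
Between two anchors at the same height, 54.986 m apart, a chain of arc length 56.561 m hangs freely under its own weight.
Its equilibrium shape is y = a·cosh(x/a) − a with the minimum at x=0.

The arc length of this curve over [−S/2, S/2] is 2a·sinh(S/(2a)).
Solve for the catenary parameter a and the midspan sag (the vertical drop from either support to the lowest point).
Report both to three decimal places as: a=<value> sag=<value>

seed: a₀ = √(S³/(24(L−S))) = √(54.986³/(24·1.575)) = 66.318133
iter 1: u=0.414562  f(a)=+1.359e-02  f'(a)=-4.832e-02  a ← 66.318133 − (+1.359e-02/-4.832e-02) = 66.599378
iter 2: u=0.412812  f(a)=+8.693e-05  f'(a)=-4.770e-02  a ← 66.599378 − (+8.693e-05/-4.770e-02) = 66.601200
iter 3: u=0.412800  f(a)=+3.608e-09  f'(a)=-4.770e-02  a ← 66.601200 − (+3.608e-09/-4.770e-02) = 66.601200
iter 4: u=0.412800  f(a)=-1.421e-14  f'(a)=-4.770e-02  a ← 66.601200 − (-1.421e-14/-4.770e-02) = 66.601200
converged: |Δa| < 1e-12 after 4 iterations
sag = a·(cosh(S/(2a)) − 1) = 66.601200·(cosh(0.412800) − 1) = 5.755600
T_max/T_min = cosh(S/(2a)) = 1.086419

a=66.601 sag=5.756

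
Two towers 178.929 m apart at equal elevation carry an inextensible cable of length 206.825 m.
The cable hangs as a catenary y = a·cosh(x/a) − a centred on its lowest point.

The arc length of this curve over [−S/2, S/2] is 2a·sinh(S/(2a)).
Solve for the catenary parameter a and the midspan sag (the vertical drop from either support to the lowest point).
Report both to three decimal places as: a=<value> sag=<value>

seed: a₀ = √(S³/(24(L−S))) = √(178.929³/(24·27.896)) = 92.500592
iter 1: u=0.967178  f(a)=+1.334e+00  f'(a)=-6.615e-01  a ← 92.500592 − (+1.334e+00/-6.615e-01) = 94.517521
iter 2: u=0.946539  f(a)=+4.489e-02  f'(a)=-6.177e-01  a ← 94.517521 − (+4.489e-02/-6.177e-01) = 94.590191
iter 3: u=0.945812  f(a)=+5.472e-05  f'(a)=-6.162e-01  a ← 94.590191 − (+5.472e-05/-6.162e-01) = 94.590279
iter 4: u=0.945811  f(a)=+8.151e-11  f'(a)=-6.162e-01  a ← 94.590279 − (+8.151e-11/-6.162e-01) = 94.590279
iter 5: u=0.945811  f(a)=+0.000e+00  f'(a)=-6.162e-01  a ← 94.590279 − (+0.000e+00/-6.162e-01) = 94.590279
converged: |Δa| < 1e-12 after 5 iterations
sag = a·(cosh(S/(2a)) − 1) = 94.590279·(cosh(0.945811) − 1) = 45.557736
T_max/T_min = cosh(S/(2a)) = 1.481632

a=94.590 sag=45.558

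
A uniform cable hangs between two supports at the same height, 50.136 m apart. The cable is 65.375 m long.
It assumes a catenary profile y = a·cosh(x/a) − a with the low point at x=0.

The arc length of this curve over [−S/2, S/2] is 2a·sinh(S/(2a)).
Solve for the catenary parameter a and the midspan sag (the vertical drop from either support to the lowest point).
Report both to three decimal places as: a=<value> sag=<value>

a=19.356 sag=18.633

seed: a₀ = √(S³/(24(L−S))) = √(50.136³/(24·15.239)) = 18.562680
iter 1: u=1.350452  f(a)=+1.451e+00  f'(a)=-1.962e+00  a ← 18.562680 − (+1.451e+00/-1.962e+00) = 19.302659
iter 2: u=1.298681  f(a)=+9.131e-02  f'(a)=-1.722e+00  a ← 19.302659 − (+9.131e-02/-1.722e+00) = 19.355688
iter 3: u=1.295123  f(a)=+4.150e-04  f'(a)=-1.706e+00  a ← 19.355688 − (+4.150e-04/-1.706e+00) = 19.355931
iter 4: u=1.295107  f(a)=+8.656e-09  f'(a)=-1.706e+00  a ← 19.355931 − (+8.656e-09/-1.706e+00) = 19.355931
iter 5: u=1.295107  f(a)=+0.000e+00  f'(a)=-1.706e+00  a ← 19.355931 − (+0.000e+00/-1.706e+00) = 19.355931
converged: |Δa| < 1e-12 after 5 iterations
sag = a·(cosh(S/(2a)) − 1) = 19.355931·(cosh(1.295107) − 1) = 18.632550
T_max/T_min = cosh(S/(2a)) = 1.962627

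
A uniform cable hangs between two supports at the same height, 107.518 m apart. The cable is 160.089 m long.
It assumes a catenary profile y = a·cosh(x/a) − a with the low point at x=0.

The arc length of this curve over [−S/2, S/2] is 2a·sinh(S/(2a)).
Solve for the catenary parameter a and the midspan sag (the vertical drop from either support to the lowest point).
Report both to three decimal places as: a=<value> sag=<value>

a=33.470 sag=53.290

seed: a₀ = √(S³/(24(L−S))) = √(107.518³/(24·52.571)) = 31.386510
iter 1: u=1.712806  f(a)=+8.273e+00  f'(a)=-4.441e+00  a ← 31.386510 − (+8.273e+00/-4.441e+00) = 33.249102
iter 2: u=1.616856  f(a)=+7.936e-01  f'(a)=-3.627e+00  a ← 33.249102 − (+7.936e-01/-3.627e+00) = 33.467919
iter 3: u=1.606285  f(a)=+9.014e-03  f'(a)=-3.545e+00  a ← 33.467919 − (+9.014e-03/-3.545e+00) = 33.470462
iter 4: u=1.606162  f(a)=+1.192e-06  f'(a)=-3.544e+00  a ← 33.470462 − (+1.192e-06/-3.544e+00) = 33.470462
iter 5: u=1.606162  f(a)=+2.842e-14  f'(a)=-3.544e+00  a ← 33.470462 − (+2.842e-14/-3.544e+00) = 33.470462
converged: |Δa| < 1e-12 after 5 iterations
sag = a·(cosh(S/(2a)) − 1) = 33.470462·(cosh(1.606162) − 1) = 53.290092
T_max/T_min = cosh(S/(2a)) = 2.592153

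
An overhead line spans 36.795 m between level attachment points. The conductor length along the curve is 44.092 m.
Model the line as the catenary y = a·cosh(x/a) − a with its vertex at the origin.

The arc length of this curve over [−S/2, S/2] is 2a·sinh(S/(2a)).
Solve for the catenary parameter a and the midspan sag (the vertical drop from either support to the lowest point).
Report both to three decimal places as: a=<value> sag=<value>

seed: a₀ = √(S³/(24(L−S))) = √(36.795³/(24·7.297)) = 16.865741
iter 1: u=1.090821  f(a)=+4.466e-01  f'(a)=-9.727e-01  a ← 16.865741 − (+4.466e-01/-9.727e-01) = 17.324894
iter 2: u=1.061911  f(a)=+1.889e-02  f'(a)=-8.920e-01  a ← 17.324894 − (+1.889e-02/-8.920e-01) = 17.346068
iter 3: u=1.060615  f(a)=+3.709e-05  f'(a)=-8.885e-01  a ← 17.346068 − (+3.709e-05/-8.885e-01) = 17.346110
iter 4: u=1.060612  f(a)=+1.436e-10  f'(a)=-8.885e-01  a ← 17.346110 − (+1.436e-10/-8.885e-01) = 17.346110
iter 5: u=1.060612  f(a)=-7.105e-15  f'(a)=-8.885e-01  a ← 17.346110 − (-7.105e-15/-8.885e-01) = 17.346110
converged: |Δa| < 1e-12 after 5 iterations
sag = a·(cosh(S/(2a)) − 1) = 17.346110·(cosh(1.060612) − 1) = 10.705871
T_max/T_min = cosh(S/(2a)) = 1.617191

a=17.346 sag=10.706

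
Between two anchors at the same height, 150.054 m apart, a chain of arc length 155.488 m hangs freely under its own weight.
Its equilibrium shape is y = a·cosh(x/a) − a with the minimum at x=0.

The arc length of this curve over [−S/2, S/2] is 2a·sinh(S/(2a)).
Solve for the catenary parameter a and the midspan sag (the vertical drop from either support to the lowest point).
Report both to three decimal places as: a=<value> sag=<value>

a=161.823 sag=17.706

seed: a₀ = √(S³/(24(L−S))) = √(150.054³/(24·5.434)) = 160.955539
iter 1: u=0.466135  f(a)=+5.934e-02  f'(a)=-6.900e-02  a ← 160.955539 − (+5.934e-02/-6.900e-02) = 161.815561
iter 2: u=0.463658  f(a)=+4.790e-04  f'(a)=-6.789e-02  a ← 161.815561 − (+4.790e-04/-6.789e-02) = 161.822617
iter 3: u=0.463637  f(a)=+3.177e-08  f'(a)=-6.788e-02  a ← 161.822617 − (+3.177e-08/-6.788e-02) = 161.822617
iter 4: u=0.463637  f(a)=-2.842e-14  f'(a)=-6.788e-02  a ← 161.822617 − (-2.842e-14/-6.788e-02) = 161.822617
converged: |Δa| < 1e-12 after 4 iterations
sag = a·(cosh(S/(2a)) − 1) = 161.822617·(cosh(0.463637) − 1) = 17.706458
T_max/T_min = cosh(S/(2a)) = 1.109419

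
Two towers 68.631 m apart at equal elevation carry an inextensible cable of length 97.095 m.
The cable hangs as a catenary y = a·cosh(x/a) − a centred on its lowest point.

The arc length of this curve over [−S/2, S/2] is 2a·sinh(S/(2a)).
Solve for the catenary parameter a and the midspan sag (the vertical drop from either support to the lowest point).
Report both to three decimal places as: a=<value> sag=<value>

seed: a₀ = √(S³/(24(L−S))) = √(68.631³/(24·28.464)) = 21.753388
iter 1: u=1.577478  f(a)=+3.759e+00  f'(a)=-3.329e+00  a ← 21.753388 − (+3.759e+00/-3.329e+00) = 22.882559
iter 2: u=1.499636  f(a)=+3.125e-01  f'(a)=-2.796e+00  a ← 22.882559 − (+3.125e-01/-2.796e+00) = 22.994312
iter 3: u=1.492347  f(a)=+2.593e-03  f'(a)=-2.750e+00  a ← 22.994312 − (+2.593e-03/-2.750e+00) = 22.995255
iter 4: u=1.492286  f(a)=+1.817e-07  f'(a)=-2.750e+00  a ← 22.995255 − (+1.817e-07/-2.750e+00) = 22.995255
iter 5: u=1.492286  f(a)=-1.421e-14  f'(a)=-2.750e+00  a ← 22.995255 − (-1.421e-14/-2.750e+00) = 22.995255
converged: |Δa| < 1e-12 after 5 iterations
sag = a·(cosh(S/(2a)) − 1) = 22.995255·(cosh(1.492286) − 1) = 30.722912
T_max/T_min = cosh(S/(2a)) = 2.336054

a=22.995 sag=30.723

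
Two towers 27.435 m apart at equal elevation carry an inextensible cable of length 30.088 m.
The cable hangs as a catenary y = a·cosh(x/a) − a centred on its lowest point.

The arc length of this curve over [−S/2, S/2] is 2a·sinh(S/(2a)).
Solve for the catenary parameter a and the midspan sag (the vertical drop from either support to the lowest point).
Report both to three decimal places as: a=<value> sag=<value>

seed: a₀ = √(S³/(24(L−S))) = √(27.435³/(24·2.653)) = 18.008735
iter 1: u=0.761714  f(a)=+7.804e-02  f'(a)=-3.121e-01  a ← 18.008735 − (+7.804e-02/-3.121e-01) = 18.258781
iter 2: u=0.751282  f(a)=+1.655e-03  f'(a)=-2.990e-01  a ← 18.258781 − (+1.655e-03/-2.990e-01) = 18.264317
iter 3: u=0.751055  f(a)=+7.802e-07  f'(a)=-2.987e-01  a ← 18.264317 − (+7.802e-07/-2.987e-01) = 18.264319
iter 4: u=0.751055  f(a)=+1.705e-13  f'(a)=-2.987e-01  a ← 18.264319 − (+1.705e-13/-2.987e-01) = 18.264319
converged: |Δa| < 1e-12 after 4 iterations
sag = a·(cosh(S/(2a)) − 1) = 18.264319·(cosh(0.751055) − 1) = 5.398041
T_max/T_min = cosh(S/(2a)) = 1.295551

a=18.264 sag=5.398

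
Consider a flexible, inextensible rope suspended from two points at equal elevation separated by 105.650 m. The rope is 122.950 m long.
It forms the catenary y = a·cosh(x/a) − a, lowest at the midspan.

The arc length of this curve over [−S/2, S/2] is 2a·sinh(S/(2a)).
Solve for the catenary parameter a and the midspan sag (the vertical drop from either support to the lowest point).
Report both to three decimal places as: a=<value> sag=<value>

a=54.556 sag=27.636

seed: a₀ = √(S³/(24(L−S))) = √(105.650³/(24·17.300)) = 53.293664
iter 1: u=0.991206  f(a)=+8.700e-01  f'(a)=-7.153e-01  a ← 53.293664 − (+8.700e-01/-7.153e-01) = 54.509949
iter 2: u=0.969089  f(a)=+3.067e-02  f'(a)=-6.657e-01  a ← 54.509949 − (+3.067e-02/-6.657e-01) = 54.556031
iter 3: u=0.968271  f(a)=+4.122e-05  f'(a)=-6.639e-01  a ← 54.556031 − (+4.122e-05/-6.639e-01) = 54.556093
iter 4: u=0.968269  f(a)=+7.461e-11  f'(a)=-6.639e-01  a ← 54.556093 − (+7.461e-11/-6.639e-01) = 54.556093
iter 5: u=0.968269  f(a)=+2.842e-14  f'(a)=-6.639e-01  a ← 54.556093 − (+2.842e-14/-6.639e-01) = 54.556093
converged: |Δa| < 1e-12 after 5 iterations
sag = a·(cosh(S/(2a)) − 1) = 54.556093·(cosh(0.968269) − 1) = 27.636017
T_max/T_min = cosh(S/(2a)) = 1.506562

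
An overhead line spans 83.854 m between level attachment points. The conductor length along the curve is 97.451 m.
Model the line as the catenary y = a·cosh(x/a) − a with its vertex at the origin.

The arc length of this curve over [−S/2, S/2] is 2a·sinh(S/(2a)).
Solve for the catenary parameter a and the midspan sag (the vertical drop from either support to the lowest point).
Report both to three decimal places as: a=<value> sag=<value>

a=43.504 sag=21.816

seed: a₀ = √(S³/(24(L−S))) = √(83.854³/(24·13.597)) = 42.506809
iter 1: u=0.986360  f(a)=+6.770e-01  f'(a)=-7.042e-01  a ← 42.506809 − (+6.770e-01/-7.042e-01) = 43.468126
iter 2: u=0.964546  f(a)=+2.365e-02  f'(a)=-6.558e-01  a ← 43.468126 − (+2.365e-02/-6.558e-01) = 43.504184
iter 3: u=0.963746  f(a)=+3.116e-05  f'(a)=-6.541e-01  a ← 43.504184 − (+3.116e-05/-6.541e-01) = 43.504232
iter 4: u=0.963745  f(a)=+5.431e-11  f'(a)=-6.541e-01  a ← 43.504232 − (+5.431e-11/-6.541e-01) = 43.504232
iter 5: u=0.963745  f(a)=-4.263e-14  f'(a)=-6.541e-01  a ← 43.504232 − (-4.263e-14/-6.541e-01) = 43.504232
converged: |Δa| < 1e-12 after 5 iterations
sag = a·(cosh(S/(2a)) − 1) = 43.504232·(cosh(0.963745) − 1) = 21.816458
T_max/T_min = cosh(S/(2a)) = 1.501479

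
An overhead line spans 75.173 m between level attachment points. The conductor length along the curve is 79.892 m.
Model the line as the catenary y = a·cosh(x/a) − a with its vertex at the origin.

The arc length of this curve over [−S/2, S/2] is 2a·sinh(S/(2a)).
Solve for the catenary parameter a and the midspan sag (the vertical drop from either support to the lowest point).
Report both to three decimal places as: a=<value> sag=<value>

a=61.812 sag=11.784

seed: a₀ = √(S³/(24(L−S))) = √(75.173³/(24·4.719)) = 61.243812
iter 1: u=0.613719  f(a)=+8.967e-02  f'(a)=-1.600e-01  a ← 61.243812 − (+8.967e-02/-1.600e-01) = 61.804303
iter 2: u=0.608153  f(a)=+1.246e-03  f'(a)=-1.556e-01  a ← 61.804303 − (+1.246e-03/-1.556e-01) = 61.812311
iter 3: u=0.608075  f(a)=+2.480e-07  f'(a)=-1.555e-01  a ← 61.812311 − (+2.480e-07/-1.555e-01) = 61.812313
iter 4: u=0.608075  f(a)=+0.000e+00  f'(a)=-1.555e-01  a ← 61.812313 − (+0.000e+00/-1.555e-01) = 61.812313
converged: |Δa| < 1e-12 after 4 iterations
sag = a·(cosh(S/(2a)) − 1) = 61.812313·(cosh(0.608075) − 1) = 11.784188
T_max/T_min = cosh(S/(2a)) = 1.190645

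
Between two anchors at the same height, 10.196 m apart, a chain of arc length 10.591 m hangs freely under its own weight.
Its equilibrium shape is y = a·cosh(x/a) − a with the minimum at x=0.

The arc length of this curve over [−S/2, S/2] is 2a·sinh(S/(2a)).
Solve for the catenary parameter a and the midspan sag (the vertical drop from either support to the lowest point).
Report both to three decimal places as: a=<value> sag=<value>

seed: a₀ = √(S³/(24(L−S))) = √(10.196³/(24·0.395)) = 10.574031
iter 1: u=0.482125  f(a)=+4.616e-03  f'(a)=-7.646e-02  a ← 10.574031 − (+4.616e-03/-7.646e-02) = 10.634404
iter 2: u=0.479387  f(a)=+3.983e-05  f'(a)=-7.515e-02  a ← 10.634404 − (+3.983e-05/-7.515e-02) = 10.634934
iter 3: u=0.479364  f(a)=+3.024e-09  f'(a)=-7.514e-02  a ← 10.634934 − (+3.024e-09/-7.514e-02) = 10.634934
iter 4: u=0.479364  f(a)=+0.000e+00  f'(a)=-7.514e-02  a ← 10.634934 − (+0.000e+00/-7.514e-02) = 10.634934
converged: |Δa| < 1e-12 after 4 iterations
sag = a·(cosh(S/(2a)) − 1) = 10.634934·(cosh(0.479364) − 1) = 1.245476
T_max/T_min = cosh(S/(2a)) = 1.117112

a=10.635 sag=1.245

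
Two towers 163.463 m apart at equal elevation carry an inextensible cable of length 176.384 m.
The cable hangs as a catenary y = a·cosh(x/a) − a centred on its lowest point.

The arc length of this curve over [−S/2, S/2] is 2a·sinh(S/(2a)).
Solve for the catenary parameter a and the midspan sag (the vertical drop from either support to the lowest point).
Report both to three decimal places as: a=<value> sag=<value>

seed: a₀ = √(S³/(24(L−S))) = √(163.463³/(24·12.921)) = 118.679447
iter 1: u=0.688674  f(a)=+3.099e-01  f'(a)=-2.282e-01  a ← 118.679447 − (+3.099e-01/-2.282e-01) = 120.037111
iter 2: u=0.680885  f(a)=+5.398e-03  f'(a)=-2.204e-01  a ← 120.037111 − (+5.398e-03/-2.204e-01) = 120.061607
iter 3: u=0.680746  f(a)=+1.702e-06  f'(a)=-2.202e-01  a ← 120.061607 − (+1.702e-06/-2.202e-01) = 120.061615
iter 4: u=0.680746  f(a)=+1.990e-13  f'(a)=-2.202e-01  a ← 120.061615 − (+1.990e-13/-2.202e-01) = 120.061615
converged: |Δa| < 1e-12 after 4 iterations
sag = a·(cosh(S/(2a)) − 1) = 120.061615·(cosh(0.680746) − 1) = 28.910262
T_max/T_min = cosh(S/(2a)) = 1.240795

a=120.062 sag=28.910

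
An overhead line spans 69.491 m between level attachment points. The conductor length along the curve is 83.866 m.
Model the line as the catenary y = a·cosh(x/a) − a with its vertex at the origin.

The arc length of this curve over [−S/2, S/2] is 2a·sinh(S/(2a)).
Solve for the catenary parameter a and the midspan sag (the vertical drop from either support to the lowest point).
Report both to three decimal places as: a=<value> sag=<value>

seed: a₀ = √(S³/(24(L−S))) = √(69.491³/(24·14.375)) = 31.187696
iter 1: u=1.114077  f(a)=+9.189e-01  f'(a)=-1.041e+00  a ← 31.187696 − (+9.189e-01/-1.041e+00) = 32.070041
iter 2: u=1.083426  f(a)=+4.044e-02  f'(a)=-9.516e-01  a ← 32.070041 − (+4.044e-02/-9.516e-01) = 32.112536
iter 3: u=1.081992  f(a)=+8.630e-05  f'(a)=-9.475e-01  a ← 32.112536 − (+8.630e-05/-9.475e-01) = 32.112627
iter 4: u=1.081989  f(a)=+3.949e-10  f'(a)=-9.475e-01  a ← 32.112627 − (+3.949e-10/-9.475e-01) = 32.112627
iter 5: u=1.081989  f(a)=-1.421e-14  f'(a)=-9.475e-01  a ← 32.112627 − (-1.421e-14/-9.475e-01) = 32.112627
converged: |Δa| < 1e-12 after 5 iterations
sag = a·(cosh(S/(2a)) − 1) = 32.112627·(cosh(1.081989) − 1) = 20.704011
T_max/T_min = cosh(S/(2a)) = 1.644731

a=32.113 sag=20.704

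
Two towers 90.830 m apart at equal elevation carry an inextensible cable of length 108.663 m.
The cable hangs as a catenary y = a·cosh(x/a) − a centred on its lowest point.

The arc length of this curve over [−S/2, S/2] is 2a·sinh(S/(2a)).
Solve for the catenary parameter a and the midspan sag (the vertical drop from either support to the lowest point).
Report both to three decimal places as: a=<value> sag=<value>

seed: a₀ = √(S³/(24(L−S))) = √(90.830³/(24·17.833)) = 41.843321
iter 1: u=1.085358  f(a)=+1.080e+00  f'(a)=-9.571e-01  a ← 41.843321 − (+1.080e+00/-9.571e-01) = 42.972061
iter 2: u=1.056849  f(a)=+4.526e-02  f'(a)=-8.784e-01  a ← 42.972061 − (+4.526e-02/-8.784e-01) = 43.023580
iter 3: u=1.055584  f(a)=+8.711e-05  f'(a)=-8.750e-01  a ← 43.023580 − (+8.711e-05/-8.750e-01) = 43.023680
iter 4: u=1.055581  f(a)=+3.241e-10  f'(a)=-8.750e-01  a ← 43.023680 − (+3.241e-10/-8.750e-01) = 43.023680
iter 5: u=1.055581  f(a)=+0.000e+00  f'(a)=-8.750e-01  a ← 43.023680 − (+0.000e+00/-8.750e-01) = 43.023680
converged: |Δa| < 1e-12 after 5 iterations
sag = a·(cosh(S/(2a)) − 1) = 43.023680·(cosh(1.055581) − 1) = 26.279631
T_max/T_min = cosh(S/(2a)) = 1.610818

a=43.024 sag=26.280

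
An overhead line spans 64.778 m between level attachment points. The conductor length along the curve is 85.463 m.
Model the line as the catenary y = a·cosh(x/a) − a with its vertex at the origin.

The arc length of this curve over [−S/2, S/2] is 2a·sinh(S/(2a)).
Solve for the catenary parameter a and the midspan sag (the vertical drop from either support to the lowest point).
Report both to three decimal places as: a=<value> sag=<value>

seed: a₀ = √(S³/(24(L−S))) = √(64.778³/(24·20.685)) = 23.399572
iter 1: u=1.384171  f(a)=+2.074e+00  f'(a)=-2.131e+00  a ← 23.399572 − (+2.074e+00/-2.131e+00) = 24.373129
iter 2: u=1.328881  f(a)=+1.365e-01  f'(a)=-1.859e+00  a ← 24.373129 − (+1.365e-01/-1.859e+00) = 24.446558
iter 3: u=1.324890  f(a)=+6.829e-04  f'(a)=-1.840e+00  a ← 24.446558 − (+6.829e-04/-1.840e+00) = 24.446929
iter 4: u=1.324870  f(a)=+1.728e-08  f'(a)=-1.840e+00  a ← 24.446929 − (+1.728e-08/-1.840e+00) = 24.446929
iter 5: u=1.324870  f(a)=+0.000e+00  f'(a)=-1.840e+00  a ← 24.446929 − (+0.000e+00/-1.840e+00) = 24.446929
converged: |Δa| < 1e-12 after 5 iterations
sag = a·(cosh(S/(2a)) − 1) = 24.446929·(cosh(1.324870) − 1) = 24.783483
T_max/T_min = cosh(S/(2a)) = 2.013767

a=24.447 sag=24.783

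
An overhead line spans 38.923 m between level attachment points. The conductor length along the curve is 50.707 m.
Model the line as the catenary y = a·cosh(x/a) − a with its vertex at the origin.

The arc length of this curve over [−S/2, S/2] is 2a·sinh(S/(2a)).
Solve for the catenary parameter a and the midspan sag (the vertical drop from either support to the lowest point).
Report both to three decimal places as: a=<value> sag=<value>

a=15.054 sag=14.432

seed: a₀ = √(S³/(24(L−S))) = √(38.923³/(24·11.784)) = 14.439677
iter 1: u=1.347779  f(a)=+1.118e+00  f'(a)=-1.949e+00  a ← 14.439677 − (+1.118e+00/-1.949e+00) = 15.013316
iter 2: u=1.296283  f(a)=+7.006e-02  f'(a)=-1.711e+00  a ← 15.013316 − (+7.006e-02/-1.711e+00) = 15.054257
iter 3: u=1.292757  f(a)=+3.159e-04  f'(a)=-1.696e+00  a ← 15.054257 − (+3.159e-04/-1.696e+00) = 15.054443
iter 4: u=1.292741  f(a)=+6.489e-09  f'(a)=-1.696e+00  a ← 15.054443 − (+6.489e-09/-1.696e+00) = 15.054443
iter 5: u=1.292741  f(a)=+0.000e+00  f'(a)=-1.696e+00  a ← 15.054443 − (+0.000e+00/-1.696e+00) = 15.054443
converged: |Δa| < 1e-12 after 5 iterations
sag = a·(cosh(S/(2a)) − 1) = 15.054443·(cosh(1.292741) − 1) = 14.431761
T_max/T_min = cosh(S/(2a)) = 1.958638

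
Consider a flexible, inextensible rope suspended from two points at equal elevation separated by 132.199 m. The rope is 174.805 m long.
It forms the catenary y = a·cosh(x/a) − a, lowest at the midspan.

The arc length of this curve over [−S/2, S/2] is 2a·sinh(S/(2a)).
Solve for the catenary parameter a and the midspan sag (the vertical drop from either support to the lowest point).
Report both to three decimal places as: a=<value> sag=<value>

seed: a₀ = √(S³/(24(L−S))) = √(132.199³/(24·42.606)) = 47.533660
iter 1: u=1.390583  f(a)=+4.314e+00  f'(a)=-2.164e+00  a ← 47.533660 − (+4.314e+00/-2.164e+00) = 49.527182
iter 2: u=1.334611  f(a)=+2.863e-01  f'(a)=-1.886e+00  a ← 49.527182 − (+2.863e-01/-1.886e+00) = 49.678988
iter 3: u=1.330532  f(a)=+1.458e-03  f'(a)=-1.866e+00  a ← 49.678988 − (+1.458e-03/-1.866e+00) = 49.679770
iter 4: u=1.330511  f(a)=+3.827e-08  f'(a)=-1.866e+00  a ← 49.679770 − (+3.827e-08/-1.866e+00) = 49.679770
iter 5: u=1.330511  f(a)=+0.000e+00  f'(a)=-1.866e+00  a ← 49.679770 − (+0.000e+00/-1.866e+00) = 49.679770
converged: |Δa| < 1e-12 after 5 iterations
sag = a·(cosh(S/(2a)) − 1) = 49.679770·(cosh(1.330511) − 1) = 50.855182
T_max/T_min = cosh(S/(2a)) = 2.023660

a=49.680 sag=50.855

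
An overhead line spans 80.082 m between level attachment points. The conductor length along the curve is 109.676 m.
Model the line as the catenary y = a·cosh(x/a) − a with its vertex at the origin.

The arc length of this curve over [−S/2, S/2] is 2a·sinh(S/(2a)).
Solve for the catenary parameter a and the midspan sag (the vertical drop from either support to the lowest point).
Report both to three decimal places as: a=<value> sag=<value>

a=28.270 sag=33.426

seed: a₀ = √(S³/(24(L−S))) = √(80.082³/(24·29.594)) = 26.890254
iter 1: u=1.489052  f(a)=+3.460e+00  f'(a)=-2.729e+00  a ← 26.890254 − (+3.460e+00/-2.729e+00) = 28.157763
iter 2: u=1.422023  f(a)=+2.596e-01  f'(a)=-2.334e+00  a ← 28.157763 − (+2.596e-01/-2.334e+00) = 28.269020
iter 3: u=1.416427  f(a)=+1.725e-03  f'(a)=-2.303e+00  a ← 28.269020 − (+1.725e-03/-2.303e+00) = 28.269769
iter 4: u=1.416389  f(a)=+7.724e-08  f'(a)=-2.303e+00  a ← 28.269769 − (+7.724e-08/-2.303e+00) = 28.269769
iter 5: u=1.416389  f(a)=-1.421e-14  f'(a)=-2.303e+00  a ← 28.269769 − (-1.421e-14/-2.303e+00) = 28.269769
converged: |Δa| < 1e-12 after 5 iterations
sag = a·(cosh(S/(2a)) − 1) = 28.269769·(cosh(1.416389) − 1) = 33.426147
T_max/T_min = cosh(S/(2a)) = 2.182399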